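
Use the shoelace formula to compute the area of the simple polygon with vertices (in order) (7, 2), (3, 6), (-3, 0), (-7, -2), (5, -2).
Area = 54

Shoelace formula: Area = (1/2) |Σ_i (x_i · y_{i+1} − x_{i+1} · y_i)| (indices mod n). Compute each cross term:
  (7)(6) − (3)(2) = 36
  (3)(0) − (-3)(6) = 18
  (-3)(-2) − (-7)(0) = 6
  (-7)(-2) − (5)(-2) = 24
  (5)(2) − (7)(-2) = 24
Sum = 108, so (signed) Area = 108/2 = 54, |Area| = 54.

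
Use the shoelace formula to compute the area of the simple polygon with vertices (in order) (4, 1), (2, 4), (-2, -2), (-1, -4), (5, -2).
Area = 59/2

Shoelace formula: Area = (1/2) |Σ_i (x_i · y_{i+1} − x_{i+1} · y_i)| (indices mod n). Compute each cross term:
  (4)(4) − (2)(1) = 14
  (2)(-2) − (-2)(4) = 4
  (-2)(-4) − (-1)(-2) = 6
  (-1)(-2) − (5)(-4) = 22
  (5)(1) − (4)(-2) = 13
Sum = 59, so (signed) Area = 59/2 = 59/2, |Area| = 59/2.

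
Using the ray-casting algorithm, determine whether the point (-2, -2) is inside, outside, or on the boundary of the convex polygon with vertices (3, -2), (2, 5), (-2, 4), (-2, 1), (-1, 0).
The point (-2, -2) lies strictly outside the polygon

Cast a horizontal ray to the right from the query point and count how many polygon edges it crosses (each edge strictly once or zero times, handled with the usual half-open convention). 
Parity of crossings → even ⇒ outside.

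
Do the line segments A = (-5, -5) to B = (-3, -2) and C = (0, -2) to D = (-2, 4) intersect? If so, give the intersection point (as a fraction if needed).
No (intersection of containing lines falls outside at least one segment)

Parametrize and solve: t = 2, s = 1/2. At least one of these is outside [0, 1], so the segments do not intersect.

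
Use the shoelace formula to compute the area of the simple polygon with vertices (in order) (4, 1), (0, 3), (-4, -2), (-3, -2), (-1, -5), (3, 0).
Area = 57/2

Shoelace formula: Area = (1/2) |Σ_i (x_i · y_{i+1} − x_{i+1} · y_i)| (indices mod n). Compute each cross term:
  (4)(3) − (0)(1) = 12
  (0)(-2) − (-4)(3) = 12
  (-4)(-2) − (-3)(-2) = 2
  (-3)(-5) − (-1)(-2) = 13
  (-1)(0) − (3)(-5) = 15
  (3)(1) − (4)(0) = 3
Sum = 57, so (signed) Area = 57/2 = 57/2, |Area| = 57/2.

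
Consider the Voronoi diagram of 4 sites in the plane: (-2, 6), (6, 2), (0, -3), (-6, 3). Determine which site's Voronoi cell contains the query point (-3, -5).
Nearest site = (0, -3)

The Voronoi cell of site s contains exactly those query points closer to s than to any other site. Compute squared distances from q = (-3, -5) to each site:
  (0 − -3)² + (-3 − -5)² = 13
  (-6 − -3)² + (3 − -5)² = 73
  (-2 − -3)² + (6 − -5)² = 122
  (6 − -3)² + (2 − -5)² = 130
Minimum is attained by (0, -3), so q lies in its Voronoi cell.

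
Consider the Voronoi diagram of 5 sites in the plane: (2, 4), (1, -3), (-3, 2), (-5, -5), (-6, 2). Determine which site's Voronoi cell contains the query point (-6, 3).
Nearest site = (-6, 2)

The Voronoi cell of site s contains exactly those query points closer to s than to any other site. Compute squared distances from q = (-6, 3) to each site:
  (-6 − -6)² + (2 − 3)² = 1
  (-3 − -6)² + (2 − 3)² = 10
  (-5 − -6)² + (-5 − 3)² = 65
  (2 − -6)² + (4 − 3)² = 65
  (1 − -6)² + (-3 − 3)² = 85
Minimum is attained by (-6, 2), so q lies in its Voronoi cell.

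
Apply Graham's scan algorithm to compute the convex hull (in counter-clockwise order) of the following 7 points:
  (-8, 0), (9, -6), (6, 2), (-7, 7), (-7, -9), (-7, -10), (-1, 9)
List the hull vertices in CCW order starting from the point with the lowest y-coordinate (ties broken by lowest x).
Hull (CCW) = [(-7, -10), (9, -6), (6, 2), (-1, 9), (-7, 7), (-8, 0)]

Graham scan procedure:
  1. Find the pivot p₀ = point with lowest y (tie → lowest x): (-7, -10).
  2. Sort the remaining points by polar angle around p₀.
  3. Walk through sorted points, maintaining a stack; pop the top while the last three entries make a non-left turn (cross product ≤ 0).
  4. Final stack is the convex hull in CCW order: (-7, -10), (9, -6), (6, 2), (-1, 9), (-7, 7), (-8, 0).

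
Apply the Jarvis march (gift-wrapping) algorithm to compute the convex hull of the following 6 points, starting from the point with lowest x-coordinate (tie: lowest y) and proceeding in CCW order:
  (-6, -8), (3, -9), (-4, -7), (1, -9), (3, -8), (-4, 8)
Hull (CCW) = [(-6, -8), (1, -9), (3, -9), (3, -8), (-4, 8)]

Jarvis march: at each step, from the current hull vertex p, select the next vertex q as the point such that every other point lies strictly to the left of (or on) the directed line p → q. (Equivalently: for every other point r, the cross product (q − p) × (r − p) ≥ 0.)
Starting point (lowest x, tie lowest y): (-6, -8). Wrap until returning to start. Resulting hull: (-6, -8), (1, -9), (3, -9), (3, -8), (-4, 8).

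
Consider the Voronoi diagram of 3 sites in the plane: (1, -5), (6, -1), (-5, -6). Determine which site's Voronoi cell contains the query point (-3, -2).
Nearest site = (-5, -6)

The Voronoi cell of site s contains exactly those query points closer to s than to any other site. Compute squared distances from q = (-3, -2) to each site:
  (-5 − -3)² + (-6 − -2)² = 20
  (1 − -3)² + (-5 − -2)² = 25
  (6 − -3)² + (-1 − -2)² = 82
Minimum is attained by (-5, -6), so q lies in its Voronoi cell.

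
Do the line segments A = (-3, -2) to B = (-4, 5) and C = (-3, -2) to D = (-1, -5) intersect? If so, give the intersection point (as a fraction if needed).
Yes; intersection at (-3, -2) (t = 0 on AB, s = 0 on CD)

Parametrize AB as A + t(B − A) = (-3 + -1 t, -2 + 7 t) and CD as C + s(D − C) = (-3 + 2 s, -2 + -3 s). Solve the linear system for (t, s). Determinant = 11 ≠ 0, so a unique intersection of the containing lines exists. Solution: t = 0, s = 0 — both in [0, 1], so the segments cross. Intersection point: (-3, -2).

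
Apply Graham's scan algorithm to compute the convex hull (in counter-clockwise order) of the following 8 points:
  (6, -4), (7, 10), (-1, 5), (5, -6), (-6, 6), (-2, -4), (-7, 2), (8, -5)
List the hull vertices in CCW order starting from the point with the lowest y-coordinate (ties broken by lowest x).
Hull (CCW) = [(5, -6), (8, -5), (7, 10), (-6, 6), (-7, 2), (-2, -4)]

Graham scan procedure:
  1. Find the pivot p₀ = point with lowest y (tie → lowest x): (5, -6).
  2. Sort the remaining points by polar angle around p₀.
  3. Walk through sorted points, maintaining a stack; pop the top while the last three entries make a non-left turn (cross product ≤ 0).
  4. Final stack is the convex hull in CCW order: (5, -6), (8, -5), (7, 10), (-6, 6), (-7, 2), (-2, -4).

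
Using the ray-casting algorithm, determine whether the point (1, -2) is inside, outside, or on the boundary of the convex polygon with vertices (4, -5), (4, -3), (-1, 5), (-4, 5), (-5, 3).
The point (1, -2) lies strictly inside the polygon

Cast a horizontal ray to the right from the query point and count how many polygon edges it crosses (each edge strictly once or zero times, handled with the usual half-open convention). 
Parity of crossings → odd ⇒ inside.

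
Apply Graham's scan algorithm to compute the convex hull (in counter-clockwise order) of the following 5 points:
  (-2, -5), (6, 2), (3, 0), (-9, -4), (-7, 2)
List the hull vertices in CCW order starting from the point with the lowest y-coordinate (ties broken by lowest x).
Hull (CCW) = [(-2, -5), (6, 2), (-7, 2), (-9, -4)]

Graham scan procedure:
  1. Find the pivot p₀ = point with lowest y (tie → lowest x): (-2, -5).
  2. Sort the remaining points by polar angle around p₀.
  3. Walk through sorted points, maintaining a stack; pop the top while the last three entries make a non-left turn (cross product ≤ 0).
  4. Final stack is the convex hull in CCW order: (-2, -5), (6, 2), (-7, 2), (-9, -4).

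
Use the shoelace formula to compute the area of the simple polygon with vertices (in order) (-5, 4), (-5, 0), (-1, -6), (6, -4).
Area = 47

Shoelace formula: Area = (1/2) |Σ_i (x_i · y_{i+1} − x_{i+1} · y_i)| (indices mod n). Compute each cross term:
  (-5)(0) − (-5)(4) = 20
  (-5)(-6) − (-1)(0) = 30
  (-1)(-4) − (6)(-6) = 40
  (6)(4) − (-5)(-4) = 4
Sum = 94, so (signed) Area = 94/2 = 47, |Area| = 47.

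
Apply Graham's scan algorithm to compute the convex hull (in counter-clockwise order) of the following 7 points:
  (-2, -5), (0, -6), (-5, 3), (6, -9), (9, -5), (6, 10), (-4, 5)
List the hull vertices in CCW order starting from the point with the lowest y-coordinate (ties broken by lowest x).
Hull (CCW) = [(6, -9), (9, -5), (6, 10), (-4, 5), (-5, 3), (-2, -5)]

Graham scan procedure:
  1. Find the pivot p₀ = point with lowest y (tie → lowest x): (6, -9).
  2. Sort the remaining points by polar angle around p₀.
  3. Walk through sorted points, maintaining a stack; pop the top while the last three entries make a non-left turn (cross product ≤ 0).
  4. Final stack is the convex hull in CCW order: (6, -9), (9, -5), (6, 10), (-4, 5), (-5, 3), (-2, -5).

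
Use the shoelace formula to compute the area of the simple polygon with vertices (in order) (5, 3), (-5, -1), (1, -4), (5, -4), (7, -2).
Area = 48

Shoelace formula: Area = (1/2) |Σ_i (x_i · y_{i+1} − x_{i+1} · y_i)| (indices mod n). Compute each cross term:
  (5)(-1) − (-5)(3) = 10
  (-5)(-4) − (1)(-1) = 21
  (1)(-4) − (5)(-4) = 16
  (5)(-2) − (7)(-4) = 18
  (7)(3) − (5)(-2) = 31
Sum = 96, so (signed) Area = 96/2 = 48, |Area| = 48.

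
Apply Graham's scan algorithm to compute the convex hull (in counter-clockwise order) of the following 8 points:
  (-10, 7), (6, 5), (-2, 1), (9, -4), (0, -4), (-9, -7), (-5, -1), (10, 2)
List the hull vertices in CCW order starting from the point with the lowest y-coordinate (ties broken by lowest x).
Hull (CCW) = [(-9, -7), (9, -4), (10, 2), (6, 5), (-10, 7)]

Graham scan procedure:
  1. Find the pivot p₀ = point with lowest y (tie → lowest x): (-9, -7).
  2. Sort the remaining points by polar angle around p₀.
  3. Walk through sorted points, maintaining a stack; pop the top while the last three entries make a non-left turn (cross product ≤ 0).
  4. Final stack is the convex hull in CCW order: (-9, -7), (9, -4), (10, 2), (6, 5), (-10, 7).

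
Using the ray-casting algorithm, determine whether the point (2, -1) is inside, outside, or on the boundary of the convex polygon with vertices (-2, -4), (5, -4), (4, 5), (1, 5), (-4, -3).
The point (2, -1) lies strictly inside the polygon

Cast a horizontal ray to the right from the query point and count how many polygon edges it crosses (each edge strictly once or zero times, handled with the usual half-open convention). 
Parity of crossings → odd ⇒ inside.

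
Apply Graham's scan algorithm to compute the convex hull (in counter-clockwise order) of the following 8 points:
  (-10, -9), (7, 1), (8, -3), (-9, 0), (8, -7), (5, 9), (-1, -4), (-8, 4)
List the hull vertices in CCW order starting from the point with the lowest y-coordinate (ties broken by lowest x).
Hull (CCW) = [(-10, -9), (8, -7), (8, -3), (5, 9), (-8, 4), (-9, 0)]

Graham scan procedure:
  1. Find the pivot p₀ = point with lowest y (tie → lowest x): (-10, -9).
  2. Sort the remaining points by polar angle around p₀.
  3. Walk through sorted points, maintaining a stack; pop the top while the last three entries make a non-left turn (cross product ≤ 0).
  4. Final stack is the convex hull in CCW order: (-10, -9), (8, -7), (8, -3), (5, 9), (-8, 4), (-9, 0).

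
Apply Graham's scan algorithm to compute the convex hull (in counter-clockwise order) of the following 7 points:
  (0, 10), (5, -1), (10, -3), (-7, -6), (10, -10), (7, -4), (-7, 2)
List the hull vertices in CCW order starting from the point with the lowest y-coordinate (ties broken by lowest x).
Hull (CCW) = [(10, -10), (10, -3), (0, 10), (-7, 2), (-7, -6)]

Graham scan procedure:
  1. Find the pivot p₀ = point with lowest y (tie → lowest x): (10, -10).
  2. Sort the remaining points by polar angle around p₀.
  3. Walk through sorted points, maintaining a stack; pop the top while the last three entries make a non-left turn (cross product ≤ 0).
  4. Final stack is the convex hull in CCW order: (10, -10), (10, -3), (0, 10), (-7, 2), (-7, -6).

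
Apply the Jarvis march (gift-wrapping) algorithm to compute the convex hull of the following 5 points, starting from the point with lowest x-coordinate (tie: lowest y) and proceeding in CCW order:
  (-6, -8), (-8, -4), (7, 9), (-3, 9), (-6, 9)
Hull (CCW) = [(-8, -4), (-6, -8), (7, 9), (-6, 9)]

Jarvis march: at each step, from the current hull vertex p, select the next vertex q as the point such that every other point lies strictly to the left of (or on) the directed line p → q. (Equivalently: for every other point r, the cross product (q − p) × (r − p) ≥ 0.)
Starting point (lowest x, tie lowest y): (-8, -4). Wrap until returning to start. Resulting hull: (-8, -4), (-6, -8), (7, 9), (-6, 9).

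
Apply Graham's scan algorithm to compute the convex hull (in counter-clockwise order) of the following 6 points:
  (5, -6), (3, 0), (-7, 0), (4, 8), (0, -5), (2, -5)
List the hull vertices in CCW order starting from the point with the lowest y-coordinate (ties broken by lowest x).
Hull (CCW) = [(5, -6), (4, 8), (-7, 0), (0, -5)]

Graham scan procedure:
  1. Find the pivot p₀ = point with lowest y (tie → lowest x): (5, -6).
  2. Sort the remaining points by polar angle around p₀.
  3. Walk through sorted points, maintaining a stack; pop the top while the last three entries make a non-left turn (cross product ≤ 0).
  4. Final stack is the convex hull in CCW order: (5, -6), (4, 8), (-7, 0), (0, -5).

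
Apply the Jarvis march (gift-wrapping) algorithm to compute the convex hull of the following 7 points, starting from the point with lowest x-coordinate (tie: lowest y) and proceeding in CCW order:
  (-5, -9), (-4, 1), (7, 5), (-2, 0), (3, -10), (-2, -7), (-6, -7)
Hull (CCW) = [(-6, -7), (-5, -9), (3, -10), (7, 5), (-4, 1)]

Jarvis march: at each step, from the current hull vertex p, select the next vertex q as the point such that every other point lies strictly to the left of (or on) the directed line p → q. (Equivalently: for every other point r, the cross product (q − p) × (r − p) ≥ 0.)
Starting point (lowest x, tie lowest y): (-6, -7). Wrap until returning to start. Resulting hull: (-6, -7), (-5, -9), (3, -10), (7, 5), (-4, 1).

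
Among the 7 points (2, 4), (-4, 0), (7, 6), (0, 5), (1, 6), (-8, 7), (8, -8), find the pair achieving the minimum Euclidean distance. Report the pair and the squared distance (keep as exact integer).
Pair = ((0, 5), (1, 6)); squared distance = 2

Compute all C(7, 2) = 21 pairwise squared distances (x_i − x_j)² + (y_i − y_j)². The minimum is 2, attained by the pair ((0, 5), (1, 6)).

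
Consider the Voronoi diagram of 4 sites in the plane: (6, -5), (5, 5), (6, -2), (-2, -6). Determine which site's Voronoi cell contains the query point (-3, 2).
Nearest site = (-2, -6)

The Voronoi cell of site s contains exactly those query points closer to s than to any other site. Compute squared distances from q = (-3, 2) to each site:
  (-2 − -3)² + (-6 − 2)² = 65
  (5 − -3)² + (5 − 2)² = 73
  (6 − -3)² + (-2 − 2)² = 97
  (6 − -3)² + (-5 − 2)² = 130
Minimum is attained by (-2, -6), so q lies in its Voronoi cell.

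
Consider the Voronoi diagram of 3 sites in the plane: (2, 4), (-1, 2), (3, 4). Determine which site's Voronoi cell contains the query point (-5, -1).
Nearest site = (-1, 2)

The Voronoi cell of site s contains exactly those query points closer to s than to any other site. Compute squared distances from q = (-5, -1) to each site:
  (-1 − -5)² + (2 − -1)² = 25
  (2 − -5)² + (4 − -1)² = 74
  (3 − -5)² + (4 − -1)² = 89
Minimum is attained by (-1, 2), so q lies in its Voronoi cell.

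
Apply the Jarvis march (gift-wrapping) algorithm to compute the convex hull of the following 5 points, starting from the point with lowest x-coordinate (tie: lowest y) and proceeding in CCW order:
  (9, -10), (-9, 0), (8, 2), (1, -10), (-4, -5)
Hull (CCW) = [(-9, 0), (1, -10), (9, -10), (8, 2)]

Jarvis march: at each step, from the current hull vertex p, select the next vertex q as the point such that every other point lies strictly to the left of (or on) the directed line p → q. (Equivalently: for every other point r, the cross product (q − p) × (r − p) ≥ 0.)
Starting point (lowest x, tie lowest y): (-9, 0). Wrap until returning to start. Resulting hull: (-9, 0), (1, -10), (9, -10), (8, 2).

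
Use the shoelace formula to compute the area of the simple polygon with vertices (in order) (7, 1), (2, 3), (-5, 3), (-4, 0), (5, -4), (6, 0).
Area = 49

Shoelace formula: Area = (1/2) |Σ_i (x_i · y_{i+1} − x_{i+1} · y_i)| (indices mod n). Compute each cross term:
  (7)(3) − (2)(1) = 19
  (2)(3) − (-5)(3) = 21
  (-5)(0) − (-4)(3) = 12
  (-4)(-4) − (5)(0) = 16
  (5)(0) − (6)(-4) = 24
  (6)(1) − (7)(0) = 6
Sum = 98, so (signed) Area = 98/2 = 49, |Area| = 49.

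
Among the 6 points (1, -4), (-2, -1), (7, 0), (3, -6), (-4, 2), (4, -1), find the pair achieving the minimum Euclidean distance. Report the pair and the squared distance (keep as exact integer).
Pair = ((1, -4), (3, -6)); squared distance = 8

Compute all C(6, 2) = 15 pairwise squared distances (x_i − x_j)² + (y_i − y_j)². The minimum is 8, attained by the pair ((1, -4), (3, -6)).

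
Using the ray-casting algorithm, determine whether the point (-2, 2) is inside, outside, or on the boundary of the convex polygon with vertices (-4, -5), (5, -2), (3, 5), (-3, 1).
The point (-2, 2) lies strictly outside the polygon

Cast a horizontal ray to the right from the query point and count how many polygon edges it crosses (each edge strictly once or zero times, handled with the usual half-open convention). 
Parity of crossings → even ⇒ outside.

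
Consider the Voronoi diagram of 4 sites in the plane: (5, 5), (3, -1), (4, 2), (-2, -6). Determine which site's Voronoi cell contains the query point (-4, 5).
Nearest site = (4, 2)

The Voronoi cell of site s contains exactly those query points closer to s than to any other site. Compute squared distances from q = (-4, 5) to each site:
  (4 − -4)² + (2 − 5)² = 73
  (5 − -4)² + (5 − 5)² = 81
  (3 − -4)² + (-1 − 5)² = 85
  (-2 − -4)² + (-6 − 5)² = 125
Minimum is attained by (4, 2), so q lies in its Voronoi cell.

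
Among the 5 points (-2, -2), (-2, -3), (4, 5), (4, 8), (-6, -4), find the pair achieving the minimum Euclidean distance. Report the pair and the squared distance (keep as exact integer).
Pair = ((-2, -2), (-2, -3)); squared distance = 1

Compute all C(5, 2) = 10 pairwise squared distances (x_i − x_j)² + (y_i − y_j)². The minimum is 1, attained by the pair ((-2, -2), (-2, -3)).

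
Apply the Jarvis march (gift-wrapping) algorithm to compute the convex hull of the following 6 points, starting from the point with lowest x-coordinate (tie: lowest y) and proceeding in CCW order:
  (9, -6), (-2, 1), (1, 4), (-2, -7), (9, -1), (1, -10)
Hull (CCW) = [(-2, -7), (1, -10), (9, -6), (9, -1), (1, 4), (-2, 1)]

Jarvis march: at each step, from the current hull vertex p, select the next vertex q as the point such that every other point lies strictly to the left of (or on) the directed line p → q. (Equivalently: for every other point r, the cross product (q − p) × (r − p) ≥ 0.)
Starting point (lowest x, tie lowest y): (-2, -7). Wrap until returning to start. Resulting hull: (-2, -7), (1, -10), (9, -6), (9, -1), (1, 4), (-2, 1).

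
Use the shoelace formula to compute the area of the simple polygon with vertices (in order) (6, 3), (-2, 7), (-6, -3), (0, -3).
Area = 66

Shoelace formula: Area = (1/2) |Σ_i (x_i · y_{i+1} − x_{i+1} · y_i)| (indices mod n). Compute each cross term:
  (6)(7) − (-2)(3) = 48
  (-2)(-3) − (-6)(7) = 48
  (-6)(-3) − (0)(-3) = 18
  (0)(3) − (6)(-3) = 18
Sum = 132, so (signed) Area = 132/2 = 66, |Area| = 66.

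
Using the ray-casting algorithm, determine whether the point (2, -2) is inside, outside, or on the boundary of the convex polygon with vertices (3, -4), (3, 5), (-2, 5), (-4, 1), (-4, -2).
The point (2, -2) lies strictly inside the polygon

Cast a horizontal ray to the right from the query point and count how many polygon edges it crosses (each edge strictly once or zero times, handled with the usual half-open convention). 
Parity of crossings → odd ⇒ inside.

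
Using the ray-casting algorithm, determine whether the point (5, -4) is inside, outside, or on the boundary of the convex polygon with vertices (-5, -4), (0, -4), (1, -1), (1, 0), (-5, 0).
The point (5, -4) lies strictly outside the polygon

Cast a horizontal ray to the right from the query point and count how many polygon edges it crosses (each edge strictly once or zero times, handled with the usual half-open convention). 
Parity of crossings → even ⇒ outside.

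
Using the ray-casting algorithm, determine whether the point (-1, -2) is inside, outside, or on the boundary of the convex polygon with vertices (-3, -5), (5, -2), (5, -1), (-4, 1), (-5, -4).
The point (-1, -2) lies strictly inside the polygon

Cast a horizontal ray to the right from the query point and count how many polygon edges it crosses (each edge strictly once or zero times, handled with the usual half-open convention). 
Parity of crossings → odd ⇒ inside.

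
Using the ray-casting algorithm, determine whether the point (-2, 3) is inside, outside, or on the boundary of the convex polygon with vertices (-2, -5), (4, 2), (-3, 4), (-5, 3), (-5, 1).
The point (-2, 3) lies strictly inside the polygon

Cast a horizontal ray to the right from the query point and count how many polygon edges it crosses (each edge strictly once or zero times, handled with the usual half-open convention). 
Parity of crossings → odd ⇒ inside.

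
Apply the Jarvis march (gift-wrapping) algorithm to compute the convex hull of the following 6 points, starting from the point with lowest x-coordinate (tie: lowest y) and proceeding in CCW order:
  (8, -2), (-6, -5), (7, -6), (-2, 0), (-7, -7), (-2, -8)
Hull (CCW) = [(-7, -7), (-2, -8), (7, -6), (8, -2), (-2, 0), (-6, -5)]

Jarvis march: at each step, from the current hull vertex p, select the next vertex q as the point such that every other point lies strictly to the left of (or on) the directed line p → q. (Equivalently: for every other point r, the cross product (q − p) × (r − p) ≥ 0.)
Starting point (lowest x, tie lowest y): (-7, -7). Wrap until returning to start. Resulting hull: (-7, -7), (-2, -8), (7, -6), (8, -2), (-2, 0), (-6, -5).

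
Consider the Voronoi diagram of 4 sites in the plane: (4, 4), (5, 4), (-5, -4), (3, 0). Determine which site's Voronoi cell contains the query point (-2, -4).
Nearest site = (-5, -4)

The Voronoi cell of site s contains exactly those query points closer to s than to any other site. Compute squared distances from q = (-2, -4) to each site:
  (-5 − -2)² + (-4 − -4)² = 9
  (3 − -2)² + (0 − -4)² = 41
  (4 − -2)² + (4 − -4)² = 100
  (5 − -2)² + (4 − -4)² = 113
Minimum is attained by (-5, -4), so q lies in its Voronoi cell.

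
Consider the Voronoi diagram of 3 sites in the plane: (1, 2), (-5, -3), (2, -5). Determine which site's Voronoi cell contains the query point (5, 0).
Nearest site = (1, 2)

The Voronoi cell of site s contains exactly those query points closer to s than to any other site. Compute squared distances from q = (5, 0) to each site:
  (1 − 5)² + (2 − 0)² = 20
  (2 − 5)² + (-5 − 0)² = 34
  (-5 − 5)² + (-3 − 0)² = 109
Minimum is attained by (1, 2), so q lies in its Voronoi cell.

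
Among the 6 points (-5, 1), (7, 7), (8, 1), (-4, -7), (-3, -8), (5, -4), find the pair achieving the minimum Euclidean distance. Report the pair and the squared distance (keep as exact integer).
Pair = ((-4, -7), (-3, -8)); squared distance = 2

Compute all C(6, 2) = 15 pairwise squared distances (x_i − x_j)² + (y_i − y_j)². The minimum is 2, attained by the pair ((-4, -7), (-3, -8)).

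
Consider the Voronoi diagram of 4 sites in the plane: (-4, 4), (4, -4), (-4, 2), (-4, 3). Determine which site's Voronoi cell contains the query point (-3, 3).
Nearest site = (-4, 3)

The Voronoi cell of site s contains exactly those query points closer to s than to any other site. Compute squared distances from q = (-3, 3) to each site:
  (-4 − -3)² + (3 − 3)² = 1
  (-4 − -3)² + (2 − 3)² = 2
  (-4 − -3)² + (4 − 3)² = 2
  (4 − -3)² + (-4 − 3)² = 98
Minimum is attained by (-4, 3), so q lies in its Voronoi cell.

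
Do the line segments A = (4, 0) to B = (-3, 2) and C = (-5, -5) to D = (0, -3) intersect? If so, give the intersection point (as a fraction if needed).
No (intersection of containing lines falls outside at least one segment)

Parametrize and solve: t = -7/24, s = 53/24. At least one of these is outside [0, 1], so the segments do not intersect.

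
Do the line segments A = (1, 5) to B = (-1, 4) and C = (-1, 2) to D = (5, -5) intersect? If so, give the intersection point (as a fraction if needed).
No (intersection of containing lines falls outside at least one segment)

Parametrize and solve: t = 8/5, s = -1/5. At least one of these is outside [0, 1], so the segments do not intersect.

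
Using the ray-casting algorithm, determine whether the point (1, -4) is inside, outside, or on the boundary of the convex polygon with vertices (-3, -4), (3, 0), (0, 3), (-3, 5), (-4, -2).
The point (1, -4) lies strictly outside the polygon

Cast a horizontal ray to the right from the query point and count how many polygon edges it crosses (each edge strictly once or zero times, handled with the usual half-open convention). 
Parity of crossings → even ⇒ outside.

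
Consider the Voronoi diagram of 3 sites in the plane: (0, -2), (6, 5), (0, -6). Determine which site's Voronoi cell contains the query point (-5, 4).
Nearest site = (0, -2)

The Voronoi cell of site s contains exactly those query points closer to s than to any other site. Compute squared distances from q = (-5, 4) to each site:
  (0 − -5)² + (-2 − 4)² = 61
  (6 − -5)² + (5 − 4)² = 122
  (0 − -5)² + (-6 − 4)² = 125
Minimum is attained by (0, -2), so q lies in its Voronoi cell.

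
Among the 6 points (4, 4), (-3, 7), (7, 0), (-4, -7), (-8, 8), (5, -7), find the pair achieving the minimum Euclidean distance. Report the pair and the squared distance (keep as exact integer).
Pair = ((4, 4), (7, 0)); squared distance = 25

Compute all C(6, 2) = 15 pairwise squared distances (x_i − x_j)² + (y_i − y_j)². The minimum is 25, attained by the pair ((4, 4), (7, 0)).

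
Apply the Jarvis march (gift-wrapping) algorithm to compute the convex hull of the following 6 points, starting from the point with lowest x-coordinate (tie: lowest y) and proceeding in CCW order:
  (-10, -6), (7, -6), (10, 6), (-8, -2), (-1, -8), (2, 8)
Hull (CCW) = [(-10, -6), (-1, -8), (7, -6), (10, 6), (2, 8), (-8, -2)]

Jarvis march: at each step, from the current hull vertex p, select the next vertex q as the point such that every other point lies strictly to the left of (or on) the directed line p → q. (Equivalently: for every other point r, the cross product (q − p) × (r − p) ≥ 0.)
Starting point (lowest x, tie lowest y): (-10, -6). Wrap until returning to start. Resulting hull: (-10, -6), (-1, -8), (7, -6), (10, 6), (2, 8), (-8, -2).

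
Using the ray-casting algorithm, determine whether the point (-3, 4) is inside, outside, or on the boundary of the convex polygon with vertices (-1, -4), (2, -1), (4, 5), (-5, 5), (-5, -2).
The point (-3, 4) lies strictly inside the polygon

Cast a horizontal ray to the right from the query point and count how many polygon edges it crosses (each edge strictly once or zero times, handled with the usual half-open convention). 
Parity of crossings → odd ⇒ inside.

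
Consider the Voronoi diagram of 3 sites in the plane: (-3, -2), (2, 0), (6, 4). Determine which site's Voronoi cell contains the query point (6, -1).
Nearest site = (2, 0)

The Voronoi cell of site s contains exactly those query points closer to s than to any other site. Compute squared distances from q = (6, -1) to each site:
  (2 − 6)² + (0 − -1)² = 17
  (6 − 6)² + (4 − -1)² = 25
  (-3 − 6)² + (-2 − -1)² = 82
Minimum is attained by (2, 0), so q lies in its Voronoi cell.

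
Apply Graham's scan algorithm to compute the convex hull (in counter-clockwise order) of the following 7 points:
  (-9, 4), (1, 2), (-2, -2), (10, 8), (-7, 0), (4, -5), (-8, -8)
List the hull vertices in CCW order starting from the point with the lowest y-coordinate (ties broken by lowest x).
Hull (CCW) = [(-8, -8), (4, -5), (10, 8), (-9, 4)]

Graham scan procedure:
  1. Find the pivot p₀ = point with lowest y (tie → lowest x): (-8, -8).
  2. Sort the remaining points by polar angle around p₀.
  3. Walk through sorted points, maintaining a stack; pop the top while the last three entries make a non-left turn (cross product ≤ 0).
  4. Final stack is the convex hull in CCW order: (-8, -8), (4, -5), (10, 8), (-9, 4).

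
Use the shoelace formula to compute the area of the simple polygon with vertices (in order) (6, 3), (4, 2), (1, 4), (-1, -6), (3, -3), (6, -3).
Area = 39

Shoelace formula: Area = (1/2) |Σ_i (x_i · y_{i+1} − x_{i+1} · y_i)| (indices mod n). Compute each cross term:
  (6)(2) − (4)(3) = 0
  (4)(4) − (1)(2) = 14
  (1)(-6) − (-1)(4) = -2
  (-1)(-3) − (3)(-6) = 21
  (3)(-3) − (6)(-3) = 9
  (6)(3) − (6)(-3) = 36
Sum = 78, so (signed) Area = 78/2 = 39, |Area| = 39.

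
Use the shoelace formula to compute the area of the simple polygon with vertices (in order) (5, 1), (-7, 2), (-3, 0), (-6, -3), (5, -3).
Area = 85/2

Shoelace formula: Area = (1/2) |Σ_i (x_i · y_{i+1} − x_{i+1} · y_i)| (indices mod n). Compute each cross term:
  (5)(2) − (-7)(1) = 17
  (-7)(0) − (-3)(2) = 6
  (-3)(-3) − (-6)(0) = 9
  (-6)(-3) − (5)(-3) = 33
  (5)(1) − (5)(-3) = 20
Sum = 85, so (signed) Area = 85/2 = 85/2, |Area| = 85/2.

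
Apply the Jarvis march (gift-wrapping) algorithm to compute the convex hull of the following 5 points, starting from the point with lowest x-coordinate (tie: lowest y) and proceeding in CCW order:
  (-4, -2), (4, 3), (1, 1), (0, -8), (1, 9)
Hull (CCW) = [(-4, -2), (0, -8), (4, 3), (1, 9)]

Jarvis march: at each step, from the current hull vertex p, select the next vertex q as the point such that every other point lies strictly to the left of (or on) the directed line p → q. (Equivalently: for every other point r, the cross product (q − p) × (r − p) ≥ 0.)
Starting point (lowest x, tie lowest y): (-4, -2). Wrap until returning to start. Resulting hull: (-4, -2), (0, -8), (4, 3), (1, 9).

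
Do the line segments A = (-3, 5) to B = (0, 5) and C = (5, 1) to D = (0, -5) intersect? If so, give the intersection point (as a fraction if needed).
No (intersection of containing lines falls outside at least one segment)

Parametrize and solve: t = 34/9, s = -2/3. At least one of these is outside [0, 1], so the segments do not intersect.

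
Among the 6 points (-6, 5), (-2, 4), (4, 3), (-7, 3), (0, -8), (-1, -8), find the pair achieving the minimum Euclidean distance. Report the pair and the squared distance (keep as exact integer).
Pair = ((0, -8), (-1, -8)); squared distance = 1

Compute all C(6, 2) = 15 pairwise squared distances (x_i − x_j)² + (y_i − y_j)². The minimum is 1, attained by the pair ((0, -8), (-1, -8)).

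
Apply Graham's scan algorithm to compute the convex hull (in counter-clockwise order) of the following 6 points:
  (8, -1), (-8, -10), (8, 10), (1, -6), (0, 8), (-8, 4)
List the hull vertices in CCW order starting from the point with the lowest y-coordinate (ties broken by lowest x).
Hull (CCW) = [(-8, -10), (1, -6), (8, -1), (8, 10), (0, 8), (-8, 4)]

Graham scan procedure:
  1. Find the pivot p₀ = point with lowest y (tie → lowest x): (-8, -10).
  2. Sort the remaining points by polar angle around p₀.
  3. Walk through sorted points, maintaining a stack; pop the top while the last three entries make a non-left turn (cross product ≤ 0).
  4. Final stack is the convex hull in CCW order: (-8, -10), (1, -6), (8, -1), (8, 10), (0, 8), (-8, 4).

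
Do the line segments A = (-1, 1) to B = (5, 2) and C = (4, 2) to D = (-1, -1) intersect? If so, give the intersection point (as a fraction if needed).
Yes; intersection at (47/13, 23/13) (t = 10/13 on AB, s = 1/13 on CD)

Parametrize AB as A + t(B − A) = (-1 + 6 t, 1 + 1 t) and CD as C + s(D − C) = (4 + -5 s, 2 + -3 s). Solve the linear system for (t, s). Determinant = 13 ≠ 0, so a unique intersection of the containing lines exists. Solution: t = 10/13, s = 1/13 — both in [0, 1], so the segments cross. Intersection point: (47/13, 23/13).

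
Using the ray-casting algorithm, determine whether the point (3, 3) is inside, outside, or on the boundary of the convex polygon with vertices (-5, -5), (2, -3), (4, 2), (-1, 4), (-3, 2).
The point (3, 3) lies strictly outside the polygon

Cast a horizontal ray to the right from the query point and count how many polygon edges it crosses (each edge strictly once or zero times, handled with the usual half-open convention). 
Parity of crossings → even ⇒ outside.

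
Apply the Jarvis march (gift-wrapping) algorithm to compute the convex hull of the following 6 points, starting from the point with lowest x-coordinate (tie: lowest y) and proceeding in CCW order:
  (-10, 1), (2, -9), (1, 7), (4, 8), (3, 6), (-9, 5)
Hull (CCW) = [(-10, 1), (2, -9), (4, 8), (-9, 5)]

Jarvis march: at each step, from the current hull vertex p, select the next vertex q as the point such that every other point lies strictly to the left of (or on) the directed line p → q. (Equivalently: for every other point r, the cross product (q − p) × (r − p) ≥ 0.)
Starting point (lowest x, tie lowest y): (-10, 1). Wrap until returning to start. Resulting hull: (-10, 1), (2, -9), (4, 8), (-9, 5).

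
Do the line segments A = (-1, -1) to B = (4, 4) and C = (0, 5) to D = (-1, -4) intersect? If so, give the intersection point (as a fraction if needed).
Yes; intersection at (-5/8, -5/8) (t = 3/40 on AB, s = 5/8 on CD)

Parametrize AB as A + t(B − A) = (-1 + 5 t, -1 + 5 t) and CD as C + s(D − C) = (0 + -1 s, 5 + -9 s). Solve the linear system for (t, s). Determinant = 40 ≠ 0, so a unique intersection of the containing lines exists. Solution: t = 3/40, s = 5/8 — both in [0, 1], so the segments cross. Intersection point: (-5/8, -5/8).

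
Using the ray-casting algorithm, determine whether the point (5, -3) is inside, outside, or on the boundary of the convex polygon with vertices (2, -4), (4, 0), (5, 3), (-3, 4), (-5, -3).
The point (5, -3) lies strictly outside the polygon

Cast a horizontal ray to the right from the query point and count how many polygon edges it crosses (each edge strictly once or zero times, handled with the usual half-open convention). 
Parity of crossings → even ⇒ outside.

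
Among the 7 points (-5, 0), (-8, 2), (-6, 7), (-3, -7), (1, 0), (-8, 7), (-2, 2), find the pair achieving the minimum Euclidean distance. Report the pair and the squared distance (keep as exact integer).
Pair = ((-6, 7), (-8, 7)); squared distance = 4

Compute all C(7, 2) = 21 pairwise squared distances (x_i − x_j)² + (y_i − y_j)². The minimum is 4, attained by the pair ((-6, 7), (-8, 7)).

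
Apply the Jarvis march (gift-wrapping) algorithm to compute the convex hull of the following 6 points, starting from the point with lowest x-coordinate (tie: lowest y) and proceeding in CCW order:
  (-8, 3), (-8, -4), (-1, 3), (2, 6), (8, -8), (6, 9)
Hull (CCW) = [(-8, -4), (8, -8), (6, 9), (-8, 3)]

Jarvis march: at each step, from the current hull vertex p, select the next vertex q as the point such that every other point lies strictly to the left of (or on) the directed line p → q. (Equivalently: for every other point r, the cross product (q − p) × (r − p) ≥ 0.)
Starting point (lowest x, tie lowest y): (-8, -4). Wrap until returning to start. Resulting hull: (-8, -4), (8, -8), (6, 9), (-8, 3).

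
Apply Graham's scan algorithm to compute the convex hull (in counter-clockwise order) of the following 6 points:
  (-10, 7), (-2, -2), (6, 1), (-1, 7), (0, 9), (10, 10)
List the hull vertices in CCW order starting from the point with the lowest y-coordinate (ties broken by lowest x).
Hull (CCW) = [(-2, -2), (6, 1), (10, 10), (0, 9), (-10, 7)]

Graham scan procedure:
  1. Find the pivot p₀ = point with lowest y (tie → lowest x): (-2, -2).
  2. Sort the remaining points by polar angle around p₀.
  3. Walk through sorted points, maintaining a stack; pop the top while the last three entries make a non-left turn (cross product ≤ 0).
  4. Final stack is the convex hull in CCW order: (-2, -2), (6, 1), (10, 10), (0, 9), (-10, 7).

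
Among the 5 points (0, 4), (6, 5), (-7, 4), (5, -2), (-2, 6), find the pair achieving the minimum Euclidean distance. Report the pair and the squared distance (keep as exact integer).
Pair = ((0, 4), (-2, 6)); squared distance = 8

Compute all C(5, 2) = 10 pairwise squared distances (x_i − x_j)² + (y_i − y_j)². The minimum is 8, attained by the pair ((0, 4), (-2, 6)).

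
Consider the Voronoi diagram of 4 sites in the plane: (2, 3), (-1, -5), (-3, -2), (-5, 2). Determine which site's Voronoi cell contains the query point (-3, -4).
Nearest site = (-3, -2)

The Voronoi cell of site s contains exactly those query points closer to s than to any other site. Compute squared distances from q = (-3, -4) to each site:
  (-3 − -3)² + (-2 − -4)² = 4
  (-1 − -3)² + (-5 − -4)² = 5
  (-5 − -3)² + (2 − -4)² = 40
  (2 − -3)² + (3 − -4)² = 74
Minimum is attained by (-3, -2), so q lies in its Voronoi cell.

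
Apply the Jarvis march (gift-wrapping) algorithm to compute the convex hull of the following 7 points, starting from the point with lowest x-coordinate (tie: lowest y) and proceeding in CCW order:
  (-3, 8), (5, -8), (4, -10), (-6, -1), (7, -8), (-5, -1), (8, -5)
Hull (CCW) = [(-6, -1), (4, -10), (7, -8), (8, -5), (-3, 8)]

Jarvis march: at each step, from the current hull vertex p, select the next vertex q as the point such that every other point lies strictly to the left of (or on) the directed line p → q. (Equivalently: for every other point r, the cross product (q − p) × (r − p) ≥ 0.)
Starting point (lowest x, tie lowest y): (-6, -1). Wrap until returning to start. Resulting hull: (-6, -1), (4, -10), (7, -8), (8, -5), (-3, 8).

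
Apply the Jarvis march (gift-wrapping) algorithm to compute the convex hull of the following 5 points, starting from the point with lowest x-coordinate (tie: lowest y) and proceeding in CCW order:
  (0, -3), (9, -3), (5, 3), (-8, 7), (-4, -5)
Hull (CCW) = [(-8, 7), (-4, -5), (9, -3), (5, 3)]

Jarvis march: at each step, from the current hull vertex p, select the next vertex q as the point such that every other point lies strictly to the left of (or on) the directed line p → q. (Equivalently: for every other point r, the cross product (q − p) × (r − p) ≥ 0.)
Starting point (lowest x, tie lowest y): (-8, 7). Wrap until returning to start. Resulting hull: (-8, 7), (-4, -5), (9, -3), (5, 3).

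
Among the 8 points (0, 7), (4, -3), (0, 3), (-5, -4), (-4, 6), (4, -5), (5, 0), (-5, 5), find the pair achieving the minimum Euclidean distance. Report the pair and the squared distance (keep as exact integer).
Pair = ((-4, 6), (-5, 5)); squared distance = 2

Compute all C(8, 2) = 28 pairwise squared distances (x_i − x_j)² + (y_i − y_j)². The minimum is 2, attained by the pair ((-4, 6), (-5, 5)).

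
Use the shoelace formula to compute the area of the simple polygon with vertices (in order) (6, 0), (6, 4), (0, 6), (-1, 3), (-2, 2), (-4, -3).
Area = 51

Shoelace formula: Area = (1/2) |Σ_i (x_i · y_{i+1} − x_{i+1} · y_i)| (indices mod n). Compute each cross term:
  (6)(4) − (6)(0) = 24
  (6)(6) − (0)(4) = 36
  (0)(3) − (-1)(6) = 6
  (-1)(2) − (-2)(3) = 4
  (-2)(-3) − (-4)(2) = 14
  (-4)(0) − (6)(-3) = 18
Sum = 102, so (signed) Area = 102/2 = 51, |Area| = 51.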